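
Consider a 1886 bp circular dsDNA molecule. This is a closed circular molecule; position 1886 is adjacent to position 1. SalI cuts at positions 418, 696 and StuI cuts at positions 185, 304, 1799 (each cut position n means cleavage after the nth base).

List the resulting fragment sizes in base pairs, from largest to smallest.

1103, 278, 272, 119, 114 bp

Combined cut positions (sorted): 185, 304, 418, 696, 1799.
Circular molecule, 5 cuts → 5 fragments:
  304 − 185 = 119 bp
  418 − 304 = 114 bp
  696 − 418 = 278 bp
  1799 − 696 = 1103 bp
  wrap: 1886 − 1799 + 185 = 272 bp
Sorted largest to smallest: 1103, 278, 272, 119, 114 bp.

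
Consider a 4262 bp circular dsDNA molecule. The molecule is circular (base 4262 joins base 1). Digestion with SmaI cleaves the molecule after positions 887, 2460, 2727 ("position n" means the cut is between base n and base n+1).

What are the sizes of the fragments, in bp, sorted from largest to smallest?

2422, 1573, 267 bp

Circular molecule, 3 cuts → 3 fragments:
  2460 − 887 = 1573 bp
  2727 − 2460 = 267 bp
  wrap: 4262 − 2727 + 887 = 2422 bp
Sorted largest to smallest: 2422, 1573, 267 bp.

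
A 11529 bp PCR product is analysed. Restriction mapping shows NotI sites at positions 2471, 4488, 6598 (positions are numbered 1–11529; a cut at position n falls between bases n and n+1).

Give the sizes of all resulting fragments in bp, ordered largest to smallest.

Linear molecule, 3 cuts → 4 fragments:
  2471 − 0 = 2471 bp
  4488 − 2471 = 2017 bp
  6598 − 4488 = 2110 bp
  11529 − 6598 = 4931 bp
Sorted largest to smallest: 4931, 2471, 2110, 2017 bp.

4931, 2471, 2110, 2017 bp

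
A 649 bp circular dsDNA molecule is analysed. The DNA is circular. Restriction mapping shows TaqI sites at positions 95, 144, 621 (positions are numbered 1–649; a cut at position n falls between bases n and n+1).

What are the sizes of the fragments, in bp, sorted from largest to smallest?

477, 123, 49 bp

Circular molecule, 3 cuts → 3 fragments:
  144 − 95 = 49 bp
  621 − 144 = 477 bp
  wrap: 649 − 621 + 95 = 123 bp
Sorted largest to smallest: 477, 123, 49 bp.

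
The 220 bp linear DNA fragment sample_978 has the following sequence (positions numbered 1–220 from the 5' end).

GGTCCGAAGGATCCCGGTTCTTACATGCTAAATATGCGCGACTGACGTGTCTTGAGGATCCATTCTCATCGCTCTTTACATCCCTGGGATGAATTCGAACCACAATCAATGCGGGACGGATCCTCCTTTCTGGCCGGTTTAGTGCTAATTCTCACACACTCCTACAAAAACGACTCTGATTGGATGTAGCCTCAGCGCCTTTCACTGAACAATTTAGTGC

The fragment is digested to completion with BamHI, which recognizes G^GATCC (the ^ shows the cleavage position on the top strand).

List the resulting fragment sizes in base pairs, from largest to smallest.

BamHI sites (GGATCC) start at positions 9, 56, 118.
BamHI cuts after the first base of each site, so after positions 9, 56, 118.
Linear molecule, 3 cuts → 4 fragments:
  1–9 → 9 bp
  10–56 → 47 bp
  57–118 → 62 bp
  119–220 → 102 bp
Sorted largest to smallest: 102, 62, 47, 9 bp.

102, 62, 47, 9 bp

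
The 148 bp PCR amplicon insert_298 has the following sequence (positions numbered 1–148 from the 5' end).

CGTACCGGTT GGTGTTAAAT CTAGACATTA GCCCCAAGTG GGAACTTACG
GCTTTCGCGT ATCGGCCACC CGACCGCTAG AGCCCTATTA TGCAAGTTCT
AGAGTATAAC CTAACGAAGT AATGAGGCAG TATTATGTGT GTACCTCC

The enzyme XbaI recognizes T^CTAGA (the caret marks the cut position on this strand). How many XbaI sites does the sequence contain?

TCTAGA occurs starting at positions 20, 98.
XbaI cuts at 2 sites.

2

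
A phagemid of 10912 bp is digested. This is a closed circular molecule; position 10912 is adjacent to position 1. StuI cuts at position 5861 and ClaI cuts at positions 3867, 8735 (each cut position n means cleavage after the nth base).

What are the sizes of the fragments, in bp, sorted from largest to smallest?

Combined cut positions (sorted): 3867, 5861, 8735.
Circular molecule, 3 cuts → 3 fragments:
  5861 − 3867 = 1994 bp
  8735 − 5861 = 2874 bp
  wrap: 10912 − 8735 + 3867 = 6044 bp
Sorted largest to smallest: 6044, 2874, 1994 bp.

6044, 2874, 1994 bp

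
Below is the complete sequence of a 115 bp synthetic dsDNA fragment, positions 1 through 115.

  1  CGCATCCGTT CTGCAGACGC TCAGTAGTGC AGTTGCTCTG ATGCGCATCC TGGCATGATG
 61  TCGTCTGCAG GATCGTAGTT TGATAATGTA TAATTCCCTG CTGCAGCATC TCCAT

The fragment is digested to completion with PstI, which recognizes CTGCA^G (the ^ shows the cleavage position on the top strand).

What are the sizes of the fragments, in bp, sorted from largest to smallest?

PstI sites (CTGCAG) start at positions 11, 65, 101.
PstI cuts after base 5 of each site (before the last base), so after positions 15, 69, 105.
Linear molecule, 3 cuts → 4 fragments:
  1–15 → 15 bp
  16–69 → 54 bp
  70–105 → 36 bp
  106–115 → 10 bp
Sorted largest to smallest: 54, 36, 15, 10 bp.

54, 36, 15, 10 bp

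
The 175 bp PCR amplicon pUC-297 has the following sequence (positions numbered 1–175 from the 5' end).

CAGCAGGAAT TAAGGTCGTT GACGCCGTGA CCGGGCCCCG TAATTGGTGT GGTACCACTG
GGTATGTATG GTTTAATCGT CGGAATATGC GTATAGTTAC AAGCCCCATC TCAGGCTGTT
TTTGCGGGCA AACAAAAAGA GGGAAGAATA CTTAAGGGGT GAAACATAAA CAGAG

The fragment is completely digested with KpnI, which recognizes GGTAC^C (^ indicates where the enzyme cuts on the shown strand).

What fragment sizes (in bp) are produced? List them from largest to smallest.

The KpnI site (GGTACC) starts at position 51.
KpnI cuts after base 5 of each site (before the last base), so after position 55.
Linear molecule, 1 cut → 2 fragments:
  1–55 → 55 bp
  56–175 → 120 bp
Sorted largest to smallest: 120, 55 bp.

120, 55 bp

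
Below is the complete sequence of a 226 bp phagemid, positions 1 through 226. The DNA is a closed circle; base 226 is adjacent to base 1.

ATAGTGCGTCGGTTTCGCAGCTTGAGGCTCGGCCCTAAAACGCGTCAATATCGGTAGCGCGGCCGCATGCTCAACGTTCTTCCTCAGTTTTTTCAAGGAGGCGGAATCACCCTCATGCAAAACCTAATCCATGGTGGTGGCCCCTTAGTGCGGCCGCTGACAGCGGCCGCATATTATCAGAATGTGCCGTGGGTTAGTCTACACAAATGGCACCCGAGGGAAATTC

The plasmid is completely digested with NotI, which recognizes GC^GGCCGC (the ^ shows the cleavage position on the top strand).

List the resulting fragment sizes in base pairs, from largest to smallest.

122, 91, 13 bp

NotI sites (GCGGCCGC) start at positions 59, 150, 163.
NotI cuts after base 2 of each site, so after positions 60, 151, 164.
Circular molecule, 3 cuts → 3 fragments:
  61–151 → 91 bp
  152–164 → 13 bp
  165–226 then 1–60 → 62 + 60 = 122 bp
Sorted largest to smallest: 122, 91, 13 bp.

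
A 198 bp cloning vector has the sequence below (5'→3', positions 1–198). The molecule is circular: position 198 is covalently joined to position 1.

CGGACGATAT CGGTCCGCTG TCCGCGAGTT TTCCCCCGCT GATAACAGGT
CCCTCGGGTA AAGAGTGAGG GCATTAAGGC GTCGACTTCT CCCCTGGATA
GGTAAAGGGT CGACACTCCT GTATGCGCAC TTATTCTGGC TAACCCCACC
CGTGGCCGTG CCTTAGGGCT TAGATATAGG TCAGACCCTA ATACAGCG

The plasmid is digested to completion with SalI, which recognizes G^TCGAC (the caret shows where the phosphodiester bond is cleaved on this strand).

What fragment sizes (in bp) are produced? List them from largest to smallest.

170, 28 bp

SalI sites (GTCGAC) start at positions 81, 109.
SalI cuts after the first base of each site, so after positions 81, 109.
Circular molecule, 2 cuts → 2 fragments:
  82–109 → 28 bp
  110–198 then 1–81 → 89 + 81 = 170 bp
Sorted largest to smallest: 170, 28 bp.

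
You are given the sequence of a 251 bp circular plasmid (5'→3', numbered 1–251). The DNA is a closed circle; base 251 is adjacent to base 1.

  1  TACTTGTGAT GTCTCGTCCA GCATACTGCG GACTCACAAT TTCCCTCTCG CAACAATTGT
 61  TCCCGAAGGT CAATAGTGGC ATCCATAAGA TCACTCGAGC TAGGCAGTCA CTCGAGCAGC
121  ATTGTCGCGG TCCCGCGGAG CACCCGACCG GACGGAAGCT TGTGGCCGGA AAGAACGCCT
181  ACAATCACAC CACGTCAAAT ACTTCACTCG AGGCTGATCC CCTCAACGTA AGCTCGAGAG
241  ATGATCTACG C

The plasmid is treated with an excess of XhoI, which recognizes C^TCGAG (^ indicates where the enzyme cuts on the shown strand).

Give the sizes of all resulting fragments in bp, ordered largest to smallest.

112, 96, 26, 17 bp

XhoI sites (CTCGAG) start at positions 94, 111, 207, 233.
XhoI cuts after the first base of each site, so after positions 94, 111, 207, 233.
Circular molecule, 4 cuts → 4 fragments:
  95–111 → 17 bp
  112–207 → 96 bp
  208–233 → 26 bp
  234–251 then 1–94 → 18 + 94 = 112 bp
Sorted largest to smallest: 112, 96, 26, 17 bp.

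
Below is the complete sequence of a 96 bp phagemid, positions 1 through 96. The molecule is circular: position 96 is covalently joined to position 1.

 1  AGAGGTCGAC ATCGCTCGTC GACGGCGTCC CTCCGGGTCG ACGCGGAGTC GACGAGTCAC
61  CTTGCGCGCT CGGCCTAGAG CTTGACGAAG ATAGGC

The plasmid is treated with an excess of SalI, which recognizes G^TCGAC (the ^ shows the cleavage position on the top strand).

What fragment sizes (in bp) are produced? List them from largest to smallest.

53, 19, 13, 11 bp

SalI sites (GTCGAC) start at positions 5, 18, 37, 48.
SalI cuts after the first base of each site, so after positions 5, 18, 37, 48.
Circular molecule, 4 cuts → 4 fragments:
  6–18 → 13 bp
  19–37 → 19 bp
  38–48 → 11 bp
  49–96 then 1–5 → 48 + 5 = 53 bp
Sorted largest to smallest: 53, 19, 13, 11 bp.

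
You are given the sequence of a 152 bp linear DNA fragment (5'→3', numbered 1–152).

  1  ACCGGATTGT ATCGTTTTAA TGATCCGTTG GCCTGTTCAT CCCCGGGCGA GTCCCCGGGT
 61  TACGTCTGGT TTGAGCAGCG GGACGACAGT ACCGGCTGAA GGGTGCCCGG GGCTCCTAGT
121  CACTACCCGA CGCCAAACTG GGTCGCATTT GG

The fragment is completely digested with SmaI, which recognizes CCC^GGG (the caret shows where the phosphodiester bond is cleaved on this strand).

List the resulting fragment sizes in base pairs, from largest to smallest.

52, 44, 44, 12 bp

SmaI sites (CCCGGG) start at positions 42, 54, 106.
SmaI cuts after base 3 of each site, so after positions 44, 56, 108.
Linear molecule, 3 cuts → 4 fragments:
  1–44 → 44 bp
  45–56 → 12 bp
  57–108 → 52 bp
  109–152 → 44 bp
Sorted largest to smallest: 52, 44, 44, 12 bp.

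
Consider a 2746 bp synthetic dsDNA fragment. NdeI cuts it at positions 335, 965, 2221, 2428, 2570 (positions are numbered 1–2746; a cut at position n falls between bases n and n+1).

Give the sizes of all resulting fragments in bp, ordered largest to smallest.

1256, 630, 335, 207, 176, 142 bp

Linear molecule, 5 cuts → 6 fragments:
  335 − 0 = 335 bp
  965 − 335 = 630 bp
  2221 − 965 = 1256 bp
  2428 − 2221 = 207 bp
  2570 − 2428 = 142 bp
  2746 − 2570 = 176 bp
Sorted largest to smallest: 1256, 630, 335, 207, 176, 142 bp.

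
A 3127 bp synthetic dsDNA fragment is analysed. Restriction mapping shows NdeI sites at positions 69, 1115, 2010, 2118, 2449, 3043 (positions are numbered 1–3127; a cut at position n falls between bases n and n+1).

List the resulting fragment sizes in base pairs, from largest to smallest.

Linear molecule, 6 cuts → 7 fragments:
  69 − 0 = 69 bp
  1115 − 69 = 1046 bp
  2010 − 1115 = 895 bp
  2118 − 2010 = 108 bp
  2449 − 2118 = 331 bp
  3043 − 2449 = 594 bp
  3127 − 3043 = 84 bp
Sorted largest to smallest: 1046, 895, 594, 331, 108, 84, 69 bp.

1046, 895, 594, 331, 108, 84, 69 bp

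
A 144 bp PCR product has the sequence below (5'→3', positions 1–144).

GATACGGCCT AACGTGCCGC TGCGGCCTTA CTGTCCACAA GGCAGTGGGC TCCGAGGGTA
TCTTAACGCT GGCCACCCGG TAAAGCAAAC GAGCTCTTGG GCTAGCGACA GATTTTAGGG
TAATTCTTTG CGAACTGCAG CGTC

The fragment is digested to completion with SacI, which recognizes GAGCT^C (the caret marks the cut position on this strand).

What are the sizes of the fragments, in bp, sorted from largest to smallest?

95, 49 bp

The SacI site (GAGCTC) starts at position 91.
SacI cuts after base 5 of each site (before the last base), so after position 95.
Linear molecule, 1 cut → 2 fragments:
  1–95 → 95 bp
  96–144 → 49 bp
Sorted largest to smallest: 95, 49 bp.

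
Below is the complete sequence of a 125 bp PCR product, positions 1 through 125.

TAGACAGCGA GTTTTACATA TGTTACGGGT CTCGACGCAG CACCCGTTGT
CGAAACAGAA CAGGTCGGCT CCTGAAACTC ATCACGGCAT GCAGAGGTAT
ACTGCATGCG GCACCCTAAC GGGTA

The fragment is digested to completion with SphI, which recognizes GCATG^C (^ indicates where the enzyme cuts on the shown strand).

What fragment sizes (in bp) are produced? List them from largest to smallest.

SphI sites (GCATGC) start at positions 87, 104.
SphI cuts after base 5 of each site (before the last base), so after positions 91, 108.
Linear molecule, 2 cuts → 3 fragments:
  1–91 → 91 bp
  92–108 → 17 bp
  109–125 → 17 bp
Sorted largest to smallest: 91, 17, 17 bp.

91, 17, 17 bp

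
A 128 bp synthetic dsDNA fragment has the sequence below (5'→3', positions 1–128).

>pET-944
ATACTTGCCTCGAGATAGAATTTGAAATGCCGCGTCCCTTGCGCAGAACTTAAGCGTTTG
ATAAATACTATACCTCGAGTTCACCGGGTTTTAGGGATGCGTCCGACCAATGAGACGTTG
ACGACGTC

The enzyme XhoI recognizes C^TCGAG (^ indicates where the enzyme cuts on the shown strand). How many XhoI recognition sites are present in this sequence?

CTCGAG occurs starting at positions 9, 74.
XhoI cuts at 2 sites.

2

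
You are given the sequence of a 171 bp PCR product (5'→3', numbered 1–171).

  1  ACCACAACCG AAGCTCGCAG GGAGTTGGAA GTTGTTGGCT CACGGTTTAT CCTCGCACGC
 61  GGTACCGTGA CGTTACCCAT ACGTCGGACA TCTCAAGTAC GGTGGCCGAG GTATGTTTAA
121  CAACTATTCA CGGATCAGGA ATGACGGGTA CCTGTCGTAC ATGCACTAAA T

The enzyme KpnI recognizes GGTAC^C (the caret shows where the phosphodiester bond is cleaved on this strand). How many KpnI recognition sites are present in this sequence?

GGTACC occurs starting at positions 61, 147.
KpnI cuts at 2 sites.

2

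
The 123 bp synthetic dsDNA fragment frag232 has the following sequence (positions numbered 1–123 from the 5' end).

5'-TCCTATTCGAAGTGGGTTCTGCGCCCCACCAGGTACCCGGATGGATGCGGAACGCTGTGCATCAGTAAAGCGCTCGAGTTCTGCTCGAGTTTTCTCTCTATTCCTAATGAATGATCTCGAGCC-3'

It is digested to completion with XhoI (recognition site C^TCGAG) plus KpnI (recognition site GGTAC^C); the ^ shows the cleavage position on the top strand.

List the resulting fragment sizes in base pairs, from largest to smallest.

XhoI sites (CTCGAG) start at positions 73, 84, 116.
XhoI cuts after the first base of each site, so after positions 73, 84, 116.
The KpnI site (GGTACC) starts at position 32.
KpnI cuts after base 5 of each site (before the last base), so after position 36.
Combined cut positions: 36, 73, 84, 116.
Linear molecule, 4 cuts → 5 fragments:
  1–36 → 36 bp
  37–73 → 37 bp
  74–84 → 11 bp
  85–116 → 32 bp
  117–123 → 7 bp
Sorted largest to smallest: 37, 36, 32, 11, 7 bp.

37, 36, 32, 11, 7 bp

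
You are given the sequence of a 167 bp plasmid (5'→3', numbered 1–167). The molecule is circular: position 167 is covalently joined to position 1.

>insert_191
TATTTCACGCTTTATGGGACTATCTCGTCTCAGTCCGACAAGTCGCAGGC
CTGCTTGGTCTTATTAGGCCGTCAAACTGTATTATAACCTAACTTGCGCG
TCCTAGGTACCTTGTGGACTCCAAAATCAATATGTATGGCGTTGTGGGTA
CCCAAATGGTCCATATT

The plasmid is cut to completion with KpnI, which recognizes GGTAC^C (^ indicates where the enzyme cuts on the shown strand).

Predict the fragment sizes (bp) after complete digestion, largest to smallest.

KpnI sites (GGTACC) start at positions 106, 147.
KpnI cuts after base 5 of each site (before the last base), so after positions 110, 151.
Circular molecule, 2 cuts → 2 fragments:
  111–151 → 41 bp
  152–167 then 1–110 → 16 + 110 = 126 bp
Sorted largest to smallest: 126, 41 bp.

126, 41 bp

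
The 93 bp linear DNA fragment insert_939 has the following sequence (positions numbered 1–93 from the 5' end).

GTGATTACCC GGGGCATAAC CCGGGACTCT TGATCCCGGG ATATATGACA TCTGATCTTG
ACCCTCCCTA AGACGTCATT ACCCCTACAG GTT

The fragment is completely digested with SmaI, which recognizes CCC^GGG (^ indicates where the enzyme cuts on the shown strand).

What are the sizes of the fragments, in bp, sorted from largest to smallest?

56, 15, 12, 10 bp

SmaI sites (CCCGGG) start at positions 8, 20, 35.
SmaI cuts after base 3 of each site, so after positions 10, 22, 37.
Linear molecule, 3 cuts → 4 fragments:
  1–10 → 10 bp
  11–22 → 12 bp
  23–37 → 15 bp
  38–93 → 56 bp
Sorted largest to smallest: 56, 15, 12, 10 bp.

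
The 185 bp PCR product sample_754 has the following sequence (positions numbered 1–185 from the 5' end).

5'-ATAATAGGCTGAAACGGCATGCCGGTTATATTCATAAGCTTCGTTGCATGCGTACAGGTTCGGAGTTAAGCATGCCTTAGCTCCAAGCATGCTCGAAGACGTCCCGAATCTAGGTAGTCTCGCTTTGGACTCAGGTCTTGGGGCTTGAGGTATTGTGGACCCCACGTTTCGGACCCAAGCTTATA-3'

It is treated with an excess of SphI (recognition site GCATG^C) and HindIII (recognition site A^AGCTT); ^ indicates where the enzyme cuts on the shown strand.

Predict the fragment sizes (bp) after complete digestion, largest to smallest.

SphI sites (GCATGC) start at positions 17, 46, 70, 87.
SphI cuts after base 5 of each site (before the last base), so after positions 21, 50, 74, 91.
HindIII sites (AAGCTT) start at positions 36, 177.
HindIII cuts after the first base of each site, so after positions 36, 177.
Combined cut positions: 21, 36, 50, 74, 91, 177.
Linear molecule, 6 cuts → 7 fragments:
  1–21 → 21 bp
  22–36 → 15 bp
  37–50 → 14 bp
  51–74 → 24 bp
  75–91 → 17 bp
  92–177 → 86 bp
  178–185 → 8 bp
Sorted largest to smallest: 86, 24, 21, 17, 15, 14, 8 bp.

86, 24, 21, 17, 15, 14, 8 bp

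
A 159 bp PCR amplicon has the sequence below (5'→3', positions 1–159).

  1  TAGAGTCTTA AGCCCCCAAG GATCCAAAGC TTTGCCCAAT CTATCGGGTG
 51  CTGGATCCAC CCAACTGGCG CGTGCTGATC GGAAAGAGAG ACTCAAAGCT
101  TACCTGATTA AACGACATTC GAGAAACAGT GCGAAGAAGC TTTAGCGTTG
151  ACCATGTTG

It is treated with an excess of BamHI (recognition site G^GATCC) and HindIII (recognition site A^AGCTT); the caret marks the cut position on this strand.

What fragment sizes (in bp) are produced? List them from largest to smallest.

43, 41, 26, 22, 20, 7 bp

BamHI sites (GGATCC) start at positions 20, 53.
BamHI cuts after the first base of each site, so after positions 20, 53.
HindIII sites (AAGCTT) start at positions 27, 96, 137.
HindIII cuts after the first base of each site, so after positions 27, 96, 137.
Combined cut positions: 20, 27, 53, 96, 137.
Linear molecule, 5 cuts → 6 fragments:
  1–20 → 20 bp
  21–27 → 7 bp
  28–53 → 26 bp
  54–96 → 43 bp
  97–137 → 41 bp
  138–159 → 22 bp
Sorted largest to smallest: 43, 41, 26, 22, 20, 7 bp.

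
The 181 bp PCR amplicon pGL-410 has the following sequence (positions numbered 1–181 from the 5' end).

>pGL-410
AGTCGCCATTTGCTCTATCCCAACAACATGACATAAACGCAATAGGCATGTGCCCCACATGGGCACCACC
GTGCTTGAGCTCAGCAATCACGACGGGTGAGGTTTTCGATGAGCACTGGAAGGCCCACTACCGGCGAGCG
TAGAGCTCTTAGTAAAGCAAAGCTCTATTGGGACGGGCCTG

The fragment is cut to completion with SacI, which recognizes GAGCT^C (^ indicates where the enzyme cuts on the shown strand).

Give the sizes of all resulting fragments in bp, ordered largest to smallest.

81, 66, 34 bp

SacI sites (GAGCTC) start at positions 77, 143.
SacI cuts after base 5 of each site (before the last base), so after positions 81, 147.
Linear molecule, 2 cuts → 3 fragments:
  1–81 → 81 bp
  82–147 → 66 bp
  148–181 → 34 bp
Sorted largest to smallest: 81, 66, 34 bp.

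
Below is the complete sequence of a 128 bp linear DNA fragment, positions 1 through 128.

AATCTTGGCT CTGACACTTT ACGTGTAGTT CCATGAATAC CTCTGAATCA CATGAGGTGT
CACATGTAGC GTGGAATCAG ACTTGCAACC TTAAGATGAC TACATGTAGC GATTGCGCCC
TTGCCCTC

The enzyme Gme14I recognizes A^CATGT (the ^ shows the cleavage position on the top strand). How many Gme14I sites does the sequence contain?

2

ACATGT occurs starting at positions 62, 102.
Gme14I cuts at 2 sites.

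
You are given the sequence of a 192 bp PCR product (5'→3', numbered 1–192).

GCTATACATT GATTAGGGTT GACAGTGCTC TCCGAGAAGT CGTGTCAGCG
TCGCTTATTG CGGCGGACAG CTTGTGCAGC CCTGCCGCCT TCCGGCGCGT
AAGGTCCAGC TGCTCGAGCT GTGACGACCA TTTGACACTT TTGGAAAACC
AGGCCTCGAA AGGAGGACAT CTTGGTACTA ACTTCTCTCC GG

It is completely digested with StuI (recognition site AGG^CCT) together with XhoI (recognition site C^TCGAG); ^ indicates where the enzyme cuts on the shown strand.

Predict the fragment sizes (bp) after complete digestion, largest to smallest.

The StuI site (AGGCCT) starts at position 151.
StuI cuts after base 3 of each site, so after position 153.
The XhoI site (CTCGAG) starts at position 113.
XhoI cuts after the first base of each site, so after position 113.
Combined cut positions: 113, 153.
Linear molecule, 2 cuts → 3 fragments:
  1–113 → 113 bp
  114–153 → 40 bp
  154–192 → 39 bp
Sorted largest to smallest: 113, 40, 39 bp.

113, 40, 39 bp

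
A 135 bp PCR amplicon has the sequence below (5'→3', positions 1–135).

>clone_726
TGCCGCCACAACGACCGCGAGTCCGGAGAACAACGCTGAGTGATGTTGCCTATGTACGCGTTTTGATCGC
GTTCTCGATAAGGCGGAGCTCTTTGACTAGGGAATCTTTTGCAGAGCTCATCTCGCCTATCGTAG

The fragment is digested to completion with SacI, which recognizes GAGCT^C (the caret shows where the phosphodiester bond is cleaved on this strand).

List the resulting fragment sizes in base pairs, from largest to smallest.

90, 28, 17 bp

SacI sites (GAGCTC) start at positions 86, 114.
SacI cuts after base 5 of each site (before the last base), so after positions 90, 118.
Linear molecule, 2 cuts → 3 fragments:
  1–90 → 90 bp
  91–118 → 28 bp
  119–135 → 17 bp
Sorted largest to smallest: 90, 28, 17 bp.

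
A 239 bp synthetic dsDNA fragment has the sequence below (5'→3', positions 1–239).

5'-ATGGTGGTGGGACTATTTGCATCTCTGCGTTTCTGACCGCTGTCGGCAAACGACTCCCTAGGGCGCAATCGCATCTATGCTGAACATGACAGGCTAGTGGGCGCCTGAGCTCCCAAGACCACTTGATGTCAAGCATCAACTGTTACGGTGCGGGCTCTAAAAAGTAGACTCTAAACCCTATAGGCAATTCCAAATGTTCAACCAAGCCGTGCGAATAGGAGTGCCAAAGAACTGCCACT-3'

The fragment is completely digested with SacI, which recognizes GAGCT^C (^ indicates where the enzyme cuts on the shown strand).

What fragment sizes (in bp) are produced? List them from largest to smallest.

The SacI site (GAGCTC) starts at position 107.
SacI cuts after base 5 of each site (before the last base), so after position 111.
Linear molecule, 1 cut → 2 fragments:
  1–111 → 111 bp
  112–239 → 128 bp
Sorted largest to smallest: 128, 111 bp.

128, 111 bp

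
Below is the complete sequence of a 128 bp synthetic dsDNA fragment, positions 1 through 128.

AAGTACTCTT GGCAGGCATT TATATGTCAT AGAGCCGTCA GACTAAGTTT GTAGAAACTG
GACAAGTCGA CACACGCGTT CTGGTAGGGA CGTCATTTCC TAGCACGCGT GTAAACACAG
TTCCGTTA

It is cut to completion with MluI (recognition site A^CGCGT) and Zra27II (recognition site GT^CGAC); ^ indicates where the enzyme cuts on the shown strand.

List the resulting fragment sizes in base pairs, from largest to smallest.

MluI sites (ACGCGT) start at positions 74, 105.
MluI cuts after the first base of each site, so after positions 74, 105.
The Zra27II site (GTCGAC) starts at position 66.
Zra27II cuts after base 2 of each site, so after position 67.
Combined cut positions: 67, 74, 105.
Linear molecule, 3 cuts → 4 fragments:
  1–67 → 67 bp
  68–74 → 7 bp
  75–105 → 31 bp
  106–128 → 23 bp
Sorted largest to smallest: 67, 31, 23, 7 bp.

67, 31, 23, 7 bp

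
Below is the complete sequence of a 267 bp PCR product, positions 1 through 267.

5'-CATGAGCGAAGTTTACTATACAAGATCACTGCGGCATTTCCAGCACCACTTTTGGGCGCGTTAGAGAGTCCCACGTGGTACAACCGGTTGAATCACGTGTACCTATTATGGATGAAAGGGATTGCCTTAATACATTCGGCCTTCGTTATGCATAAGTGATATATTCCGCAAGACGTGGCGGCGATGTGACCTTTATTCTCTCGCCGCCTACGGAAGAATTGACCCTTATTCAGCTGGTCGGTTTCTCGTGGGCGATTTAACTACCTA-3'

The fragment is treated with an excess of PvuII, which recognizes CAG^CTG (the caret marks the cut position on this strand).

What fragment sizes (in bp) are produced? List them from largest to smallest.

233, 34 bp

The PvuII site (CAGCTG) starts at position 231.
PvuII cuts after base 3 of each site, so after position 233.
Linear molecule, 1 cut → 2 fragments:
  1–233 → 233 bp
  234–267 → 34 bp
Sorted largest to smallest: 233, 34 bp.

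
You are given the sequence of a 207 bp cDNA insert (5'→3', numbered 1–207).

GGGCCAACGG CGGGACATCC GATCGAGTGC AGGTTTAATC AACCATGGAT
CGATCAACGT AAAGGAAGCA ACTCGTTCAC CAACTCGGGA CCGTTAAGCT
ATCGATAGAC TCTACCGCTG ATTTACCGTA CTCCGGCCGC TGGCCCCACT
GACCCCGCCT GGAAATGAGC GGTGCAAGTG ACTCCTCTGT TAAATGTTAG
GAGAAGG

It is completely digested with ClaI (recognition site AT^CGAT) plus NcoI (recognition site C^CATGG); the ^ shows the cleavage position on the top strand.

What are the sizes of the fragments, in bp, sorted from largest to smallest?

ClaI sites (ATCGAT) start at positions 49, 101.
ClaI cuts after base 2 of each site, so after positions 50, 102.
The NcoI site (CCATGG) starts at position 43.
NcoI cuts after the first base of each site, so after position 43.
Combined cut positions: 43, 50, 102.
Linear molecule, 3 cuts → 4 fragments:
  1–43 → 43 bp
  44–50 → 7 bp
  51–102 → 52 bp
  103–207 → 105 bp
Sorted largest to smallest: 105, 52, 43, 7 bp.

105, 52, 43, 7 bp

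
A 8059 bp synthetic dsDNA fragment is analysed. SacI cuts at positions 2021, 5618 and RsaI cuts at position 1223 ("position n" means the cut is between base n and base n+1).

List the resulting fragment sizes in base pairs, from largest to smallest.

3597, 2441, 1223, 798 bp

Combined cut positions (sorted): 1223, 2021, 5618.
Linear molecule, 3 cuts → 4 fragments:
  1223 − 0 = 1223 bp
  2021 − 1223 = 798 bp
  5618 − 2021 = 3597 bp
  8059 − 5618 = 2441 bp
Sorted largest to smallest: 3597, 2441, 1223, 798 bp.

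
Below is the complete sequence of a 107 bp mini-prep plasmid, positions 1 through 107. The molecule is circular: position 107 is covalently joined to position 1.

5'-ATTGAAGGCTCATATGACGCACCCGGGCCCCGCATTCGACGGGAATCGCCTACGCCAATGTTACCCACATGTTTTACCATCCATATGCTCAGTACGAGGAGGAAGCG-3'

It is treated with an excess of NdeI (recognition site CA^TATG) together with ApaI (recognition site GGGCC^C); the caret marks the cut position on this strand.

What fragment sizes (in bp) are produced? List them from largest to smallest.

NdeI sites (CATATG) start at positions 11, 82.
NdeI cuts after base 2 of each site, so after positions 12, 83.
The ApaI site (GGGCCC) starts at position 25.
ApaI cuts after base 5 of each site (before the last base), so after position 29.
Combined cut positions: 12, 29, 83.
Circular molecule, 3 cuts → 3 fragments:
  13–29 → 17 bp
  30–83 → 54 bp
  84–107 then 1–12 → 24 + 12 = 36 bp
Sorted largest to smallest: 54, 36, 17 bp.

54, 36, 17 bp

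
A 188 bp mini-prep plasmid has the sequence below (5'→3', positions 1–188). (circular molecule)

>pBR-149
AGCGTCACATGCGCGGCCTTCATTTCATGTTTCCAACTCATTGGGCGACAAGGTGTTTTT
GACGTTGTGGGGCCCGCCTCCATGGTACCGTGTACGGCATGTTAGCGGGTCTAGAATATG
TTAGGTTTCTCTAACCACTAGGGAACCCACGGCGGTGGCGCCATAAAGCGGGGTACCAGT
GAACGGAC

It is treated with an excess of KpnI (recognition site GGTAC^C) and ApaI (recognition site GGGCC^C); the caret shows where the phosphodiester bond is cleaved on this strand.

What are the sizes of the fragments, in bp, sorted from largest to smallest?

88, 86, 14 bp

KpnI sites (GGTACC) start at positions 84, 172.
KpnI cuts after base 5 of each site (before the last base), so after positions 88, 176.
The ApaI site (GGGCCC) starts at position 70.
ApaI cuts after base 5 of each site (before the last base), so after position 74.
Combined cut positions: 74, 88, 176.
Circular molecule, 3 cuts → 3 fragments:
  75–88 → 14 bp
  89–176 → 88 bp
  177–188 then 1–74 → 12 + 74 = 86 bp
Sorted largest to smallest: 88, 86, 14 bp.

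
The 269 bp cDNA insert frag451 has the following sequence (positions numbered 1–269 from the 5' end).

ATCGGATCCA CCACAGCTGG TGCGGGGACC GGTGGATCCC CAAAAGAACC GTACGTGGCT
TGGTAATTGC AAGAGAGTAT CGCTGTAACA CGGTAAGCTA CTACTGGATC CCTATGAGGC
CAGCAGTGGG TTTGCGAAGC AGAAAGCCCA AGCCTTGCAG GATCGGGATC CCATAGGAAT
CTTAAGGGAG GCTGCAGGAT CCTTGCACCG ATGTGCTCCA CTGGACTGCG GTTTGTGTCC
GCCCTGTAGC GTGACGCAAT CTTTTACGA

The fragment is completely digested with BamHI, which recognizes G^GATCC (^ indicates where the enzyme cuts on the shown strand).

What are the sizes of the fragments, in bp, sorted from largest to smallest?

72, 72, 60, 31, 30, 4 bp

BamHI sites (GGATCC) start at positions 4, 34, 106, 166, 197.
BamHI cuts after the first base of each site, so after positions 4, 34, 106, 166, 197.
Linear molecule, 5 cuts → 6 fragments:
  1–4 → 4 bp
  5–34 → 30 bp
  35–106 → 72 bp
  107–166 → 60 bp
  167–197 → 31 bp
  198–269 → 72 bp
Sorted largest to smallest: 72, 72, 60, 31, 30, 4 bp.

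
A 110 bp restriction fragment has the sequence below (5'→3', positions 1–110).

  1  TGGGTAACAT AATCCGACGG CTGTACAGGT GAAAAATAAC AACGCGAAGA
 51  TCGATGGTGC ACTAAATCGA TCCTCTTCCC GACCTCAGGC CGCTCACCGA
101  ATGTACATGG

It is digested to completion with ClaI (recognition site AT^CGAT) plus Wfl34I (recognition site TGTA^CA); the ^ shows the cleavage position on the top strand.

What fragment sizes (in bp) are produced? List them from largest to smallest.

38, 26, 25, 16, 5 bp

ClaI sites (ATCGAT) start at positions 50, 66.
ClaI cuts after base 2 of each site, so after positions 51, 67.
Wfl34I sites (TGTACA) start at positions 22, 102.
Wfl34I cuts after base 4 of each site, so after positions 25, 105.
Combined cut positions: 25, 51, 67, 105.
Linear molecule, 4 cuts → 5 fragments:
  1–25 → 25 bp
  26–51 → 26 bp
  52–67 → 16 bp
  68–105 → 38 bp
  106–110 → 5 bp
Sorted largest to smallest: 38, 26, 25, 16, 5 bp.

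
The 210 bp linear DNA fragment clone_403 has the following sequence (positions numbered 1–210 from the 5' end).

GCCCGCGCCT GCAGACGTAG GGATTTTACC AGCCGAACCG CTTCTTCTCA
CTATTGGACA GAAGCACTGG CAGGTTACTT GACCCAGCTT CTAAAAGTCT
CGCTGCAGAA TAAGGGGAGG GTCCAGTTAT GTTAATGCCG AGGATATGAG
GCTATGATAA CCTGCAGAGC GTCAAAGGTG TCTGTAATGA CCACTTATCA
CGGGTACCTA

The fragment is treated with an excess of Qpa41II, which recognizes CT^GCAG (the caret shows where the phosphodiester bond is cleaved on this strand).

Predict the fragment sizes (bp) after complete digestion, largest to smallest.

94, 59, 47, 10 bp

Qpa41II sites (CTGCAG) start at positions 9, 103, 162.
Qpa41II cuts after base 2 of each site, so after positions 10, 104, 163.
Linear molecule, 3 cuts → 4 fragments:
  1–10 → 10 bp
  11–104 → 94 bp
  105–163 → 59 bp
  164–210 → 47 bp
Sorted largest to smallest: 94, 59, 47, 10 bp.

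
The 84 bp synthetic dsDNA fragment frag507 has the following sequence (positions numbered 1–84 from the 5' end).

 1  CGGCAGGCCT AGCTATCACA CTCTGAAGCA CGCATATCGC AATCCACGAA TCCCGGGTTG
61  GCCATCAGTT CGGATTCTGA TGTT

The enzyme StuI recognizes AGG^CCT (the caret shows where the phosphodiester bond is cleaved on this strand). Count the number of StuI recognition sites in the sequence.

AGGCCT occurs starting at position 5.
StuI cuts at 1 site.

1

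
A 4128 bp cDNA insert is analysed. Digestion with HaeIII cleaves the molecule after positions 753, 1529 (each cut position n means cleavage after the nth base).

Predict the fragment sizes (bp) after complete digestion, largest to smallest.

Linear molecule, 2 cuts → 3 fragments:
  753 − 0 = 753 bp
  1529 − 753 = 776 bp
  4128 − 1529 = 2599 bp
Sorted largest to smallest: 2599, 776, 753 bp.

2599, 776, 753 bp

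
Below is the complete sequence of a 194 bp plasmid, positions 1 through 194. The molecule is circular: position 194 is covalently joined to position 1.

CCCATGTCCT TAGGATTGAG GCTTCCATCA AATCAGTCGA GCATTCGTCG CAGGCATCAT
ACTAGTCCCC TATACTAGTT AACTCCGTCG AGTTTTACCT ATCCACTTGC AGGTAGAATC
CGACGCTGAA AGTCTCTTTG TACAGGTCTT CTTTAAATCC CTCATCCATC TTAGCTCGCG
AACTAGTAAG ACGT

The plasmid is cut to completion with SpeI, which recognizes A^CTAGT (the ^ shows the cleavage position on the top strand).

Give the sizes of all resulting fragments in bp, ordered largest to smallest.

SpeI sites (ACTAGT) start at positions 61, 74, 182.
SpeI cuts after the first base of each site, so after positions 61, 74, 182.
Circular molecule, 3 cuts → 3 fragments:
  62–74 → 13 bp
  75–182 → 108 bp
  183–194 then 1–61 → 12 + 61 = 73 bp
Sorted largest to smallest: 108, 73, 13 bp.

108, 73, 13 bp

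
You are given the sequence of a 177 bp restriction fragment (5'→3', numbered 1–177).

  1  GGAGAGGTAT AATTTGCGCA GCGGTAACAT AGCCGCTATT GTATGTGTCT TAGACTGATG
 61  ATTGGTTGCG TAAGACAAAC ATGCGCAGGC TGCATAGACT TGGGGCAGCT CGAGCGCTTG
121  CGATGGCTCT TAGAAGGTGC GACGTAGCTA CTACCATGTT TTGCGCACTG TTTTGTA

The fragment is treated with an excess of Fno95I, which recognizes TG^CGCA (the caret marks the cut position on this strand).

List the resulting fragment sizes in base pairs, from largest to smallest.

80, 67, 16, 14 bp

Fno95I sites (TGCGCA) start at positions 15, 82, 162.
Fno95I cuts after base 2 of each site, so after positions 16, 83, 163.
Linear molecule, 3 cuts → 4 fragments:
  1–16 → 16 bp
  17–83 → 67 bp
  84–163 → 80 bp
  164–177 → 14 bp
Sorted largest to smallest: 80, 67, 16, 14 bp.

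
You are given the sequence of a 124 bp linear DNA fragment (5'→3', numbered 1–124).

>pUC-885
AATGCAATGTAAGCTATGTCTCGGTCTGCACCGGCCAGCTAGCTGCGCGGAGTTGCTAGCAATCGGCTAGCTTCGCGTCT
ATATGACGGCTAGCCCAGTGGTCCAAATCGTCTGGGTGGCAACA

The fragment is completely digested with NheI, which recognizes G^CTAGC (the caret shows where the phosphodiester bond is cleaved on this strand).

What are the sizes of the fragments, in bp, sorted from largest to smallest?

38, 35, 23, 17, 11 bp

NheI sites (GCTAGC) start at positions 38, 55, 66, 89.
NheI cuts after the first base of each site, so after positions 38, 55, 66, 89.
Linear molecule, 4 cuts → 5 fragments:
  1–38 → 38 bp
  39–55 → 17 bp
  56–66 → 11 bp
  67–89 → 23 bp
  90–124 → 35 bp
Sorted largest to smallest: 38, 35, 23, 17, 11 bp.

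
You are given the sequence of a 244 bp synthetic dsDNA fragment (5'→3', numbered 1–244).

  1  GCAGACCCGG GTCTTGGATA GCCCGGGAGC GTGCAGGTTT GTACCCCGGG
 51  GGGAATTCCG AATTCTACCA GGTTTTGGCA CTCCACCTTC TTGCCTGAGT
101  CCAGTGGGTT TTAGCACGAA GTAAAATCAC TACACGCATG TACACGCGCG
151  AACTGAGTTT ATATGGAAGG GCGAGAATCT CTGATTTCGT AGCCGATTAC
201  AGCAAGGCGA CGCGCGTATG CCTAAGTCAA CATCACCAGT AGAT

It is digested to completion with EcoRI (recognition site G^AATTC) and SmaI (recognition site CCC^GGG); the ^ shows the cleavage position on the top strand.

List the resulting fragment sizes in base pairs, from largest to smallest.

EcoRI sites (GAATTC) start at positions 53, 60.
EcoRI cuts after the first base of each site, so after positions 53, 60.
SmaI sites (CCCGGG) start at positions 6, 22, 45.
SmaI cuts after base 3 of each site, so after positions 8, 24, 47.
Combined cut positions: 8, 24, 47, 53, 60.
Linear molecule, 5 cuts → 6 fragments:
  1–8 → 8 bp
  9–24 → 16 bp
  25–47 → 23 bp
  48–53 → 6 bp
  54–60 → 7 bp
  61–244 → 184 bp
Sorted largest to smallest: 184, 23, 16, 8, 7, 6 bp.

184, 23, 16, 8, 7, 6 bp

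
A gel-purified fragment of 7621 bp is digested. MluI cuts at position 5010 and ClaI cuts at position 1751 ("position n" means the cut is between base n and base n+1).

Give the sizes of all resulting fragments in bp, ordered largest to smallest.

3259, 2611, 1751 bp

Combined cut positions (sorted): 1751, 5010.
Linear molecule, 2 cuts → 3 fragments:
  1751 − 0 = 1751 bp
  5010 − 1751 = 3259 bp
  7621 − 5010 = 2611 bp
Sorted largest to smallest: 3259, 2611, 1751 bp.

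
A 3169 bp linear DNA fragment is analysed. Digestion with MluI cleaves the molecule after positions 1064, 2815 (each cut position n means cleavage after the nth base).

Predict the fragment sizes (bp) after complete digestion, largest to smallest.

1751, 1064, 354 bp

Linear molecule, 2 cuts → 3 fragments:
  1064 − 0 = 1064 bp
  2815 − 1064 = 1751 bp
  3169 − 2815 = 354 bp
Sorted largest to smallest: 1751, 1064, 354 bp.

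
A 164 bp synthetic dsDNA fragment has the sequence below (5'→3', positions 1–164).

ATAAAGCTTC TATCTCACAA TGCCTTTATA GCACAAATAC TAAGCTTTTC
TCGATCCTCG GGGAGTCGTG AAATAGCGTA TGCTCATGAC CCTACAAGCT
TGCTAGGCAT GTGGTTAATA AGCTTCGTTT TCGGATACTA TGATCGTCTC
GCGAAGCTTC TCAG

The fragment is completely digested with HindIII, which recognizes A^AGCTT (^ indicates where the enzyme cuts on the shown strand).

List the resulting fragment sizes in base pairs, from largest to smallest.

54, 38, 34, 24, 10, 4 bp

HindIII sites (AAGCTT) start at positions 4, 42, 96, 120, 154.
HindIII cuts after the first base of each site, so after positions 4, 42, 96, 120, 154.
Linear molecule, 5 cuts → 6 fragments:
  1–4 → 4 bp
  5–42 → 38 bp
  43–96 → 54 bp
  97–120 → 24 bp
  121–154 → 34 bp
  155–164 → 10 bp
Sorted largest to smallest: 54, 38, 34, 24, 10, 4 bp.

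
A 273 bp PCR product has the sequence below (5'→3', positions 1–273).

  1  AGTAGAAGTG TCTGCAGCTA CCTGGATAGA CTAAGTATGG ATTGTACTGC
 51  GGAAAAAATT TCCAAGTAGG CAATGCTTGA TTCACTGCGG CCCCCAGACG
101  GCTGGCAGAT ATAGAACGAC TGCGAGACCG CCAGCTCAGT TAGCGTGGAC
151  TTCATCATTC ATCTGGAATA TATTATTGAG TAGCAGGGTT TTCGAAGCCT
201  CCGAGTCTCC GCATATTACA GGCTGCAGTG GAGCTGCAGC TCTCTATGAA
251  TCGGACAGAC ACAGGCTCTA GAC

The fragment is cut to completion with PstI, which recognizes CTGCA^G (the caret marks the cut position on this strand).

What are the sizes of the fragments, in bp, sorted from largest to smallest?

PstI sites (CTGCAG) start at positions 12, 223, 234.
PstI cuts after base 5 of each site (before the last base), so after positions 16, 227, 238.
Linear molecule, 3 cuts → 4 fragments:
  1–16 → 16 bp
  17–227 → 211 bp
  228–238 → 11 bp
  239–273 → 35 bp
Sorted largest to smallest: 211, 35, 16, 11 bp.

211, 35, 16, 11 bp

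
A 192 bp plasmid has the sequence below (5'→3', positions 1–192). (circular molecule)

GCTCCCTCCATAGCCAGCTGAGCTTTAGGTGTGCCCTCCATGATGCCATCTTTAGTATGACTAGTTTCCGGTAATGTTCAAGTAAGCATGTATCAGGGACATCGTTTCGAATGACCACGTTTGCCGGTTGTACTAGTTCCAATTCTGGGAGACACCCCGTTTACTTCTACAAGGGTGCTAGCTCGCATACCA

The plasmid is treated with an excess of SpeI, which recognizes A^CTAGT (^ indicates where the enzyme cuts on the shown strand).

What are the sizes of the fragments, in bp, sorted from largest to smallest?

SpeI sites (ACTAGT) start at positions 60, 132.
SpeI cuts after the first base of each site, so after positions 60, 132.
Circular molecule, 2 cuts → 2 fragments:
  61–132 → 72 bp
  133–192 then 1–60 → 60 + 60 = 120 bp
Sorted largest to smallest: 120, 72 bp.

120, 72 bp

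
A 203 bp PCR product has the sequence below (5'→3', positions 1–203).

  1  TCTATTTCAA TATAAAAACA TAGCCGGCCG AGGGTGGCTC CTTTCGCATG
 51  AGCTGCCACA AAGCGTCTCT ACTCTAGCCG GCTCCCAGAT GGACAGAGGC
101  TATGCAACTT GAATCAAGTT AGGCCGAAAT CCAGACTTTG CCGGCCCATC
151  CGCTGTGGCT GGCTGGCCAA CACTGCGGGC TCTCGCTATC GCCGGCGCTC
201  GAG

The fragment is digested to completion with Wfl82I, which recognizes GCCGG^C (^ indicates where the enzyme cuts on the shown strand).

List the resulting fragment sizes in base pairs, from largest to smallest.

Wfl82I sites (GCCGGC) start at positions 23, 77, 140, 191.
Wfl82I cuts after base 5 of each site (before the last base), so after positions 27, 81, 144, 195.
Linear molecule, 4 cuts → 5 fragments:
  1–27 → 27 bp
  28–81 → 54 bp
  82–144 → 63 bp
  145–195 → 51 bp
  196–203 → 8 bp
Sorted largest to smallest: 63, 54, 51, 27, 8 bp.

63, 54, 51, 27, 8 bp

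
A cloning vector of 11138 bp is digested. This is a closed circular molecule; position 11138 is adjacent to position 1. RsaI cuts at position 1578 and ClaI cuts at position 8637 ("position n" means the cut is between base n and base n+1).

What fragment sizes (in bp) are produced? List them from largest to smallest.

7059, 4079 bp

Combined cut positions (sorted): 1578, 8637.
Circular molecule, 2 cuts → 2 fragments:
  8637 − 1578 = 7059 bp
  wrap: 11138 − 8637 + 1578 = 4079 bp
Sorted largest to smallest: 7059, 4079 bp.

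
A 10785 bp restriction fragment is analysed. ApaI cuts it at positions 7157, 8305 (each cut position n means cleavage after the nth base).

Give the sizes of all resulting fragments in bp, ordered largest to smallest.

7157, 2480, 1148 bp

Linear molecule, 2 cuts → 3 fragments:
  7157 − 0 = 7157 bp
  8305 − 7157 = 1148 bp
  10785 − 8305 = 2480 bp
Sorted largest to smallest: 7157, 2480, 1148 bp.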